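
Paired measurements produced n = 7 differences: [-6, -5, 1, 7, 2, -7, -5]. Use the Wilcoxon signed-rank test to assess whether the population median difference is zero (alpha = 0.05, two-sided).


Step 1: Drop any zero differences (none here) and take |d_i|.
|d| = [6, 5, 1, 7, 2, 7, 5]
Step 2: Midrank |d_i| (ties get averaged ranks).
ranks: |6|->5, |5|->3.5, |1|->1, |7|->6.5, |2|->2, |7|->6.5, |5|->3.5
Step 3: Attach original signs; sum ranks with positive sign and with negative sign.
W+ = 1 + 6.5 + 2 = 9.5
W- = 5 + 3.5 + 6.5 + 3.5 = 18.5
(Check: W+ + W- = 28 should equal n(n+1)/2 = 28.)
Step 4: Test statistic W = min(W+, W-) = 9.5.
Step 5: Ties in |d|, so use the tie-corrected normal approximation.
        E[W] = n(n+1)/4 = 7*8/4 = 14.
        Tie groups: |d|=5 (t=2), |d|=7 (t=2); sum(t^3 - t) = 12.
        Var[W] = n(n+1)(2n+1)/24 - sum(t^3-t)/48 = 840/24 - 12/48 = 34.75.
        z = (W - E[W]) / sqrt(Var[W]) = (9.5 - 14) / 5.8949 = -0.7634.
        Two-sided p = 2*Phi(z) = 0.445243.
Step 6: alpha = 0.05. fail to reject H0.

W+ = 9.5, W- = 18.5, W = min = 9.5, p = 0.445243, fail to reject H0.


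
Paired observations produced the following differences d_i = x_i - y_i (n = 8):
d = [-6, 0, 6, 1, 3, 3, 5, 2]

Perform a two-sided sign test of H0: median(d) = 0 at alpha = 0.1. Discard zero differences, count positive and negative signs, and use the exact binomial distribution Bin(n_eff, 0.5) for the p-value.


Step 1: Discard zero differences. Original n = 8; n_eff = number of nonzero differences = 7.
Nonzero differences (with sign): -6, +6, +1, +3, +3, +5, +2
Step 2: Count signs: positive = 6, negative = 1.
Step 3: Under H0: P(positive) = 0.5, so the number of positives S ~ Bin(7, 0.5).
Step 4: Two-sided exact p-value = sum of Bin(7,0.5) probabilities at or below the observed probability = 0.125000.
Step 5: alpha = 0.1. fail to reject H0.

n_eff = 7, pos = 6, neg = 1, p = 0.125000, fail to reject H0.


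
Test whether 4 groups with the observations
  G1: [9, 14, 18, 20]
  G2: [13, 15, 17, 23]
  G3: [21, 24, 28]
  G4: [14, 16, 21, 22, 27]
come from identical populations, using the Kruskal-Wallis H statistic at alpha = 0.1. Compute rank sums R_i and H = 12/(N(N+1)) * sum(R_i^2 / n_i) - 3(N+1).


Step 1: Combine all N = 16 observations and assign midranks.
sorted (value, group, rank): (9,G1,1), (13,G2,2), (14,G1,3.5), (14,G4,3.5), (15,G2,5), (16,G4,6), (17,G2,7), (18,G1,8), (20,G1,9), (21,G3,10.5), (21,G4,10.5), (22,G4,12), (23,G2,13), (24,G3,14), (27,G4,15), (28,G3,16)
Step 2: Sum ranks within each group.
R_1 = 21.5 (n_1 = 4)
R_2 = 27 (n_2 = 4)
R_3 = 40.5 (n_3 = 3)
R_4 = 47 (n_4 = 5)
Step 3: H = 12/(N(N+1)) * sum(R_i^2/n_i) - 3(N+1)
     = 12/(16*17) * (21.5^2/4 + 27^2/4 + 40.5^2/3 + 47^2/5) - 3*17
     = 0.044118 * 1286.36 - 51
     = 5.751287.
Step 4: Ties present; correction factor C = 1 - 12/(16^3 - 16) = 0.997059. Corrected H = 5.751287 / 0.997059 = 5.768252.
Step 5: Under H0, H ~ chi^2(3); p-value = 0.123446.
Step 6: alpha = 0.1. fail to reject H0.

H = 5.7683, df = 3, p = 0.123446, fail to reject H0.


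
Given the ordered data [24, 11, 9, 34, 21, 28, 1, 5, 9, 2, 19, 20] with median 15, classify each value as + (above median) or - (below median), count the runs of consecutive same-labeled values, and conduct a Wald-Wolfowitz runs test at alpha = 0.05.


Step 1: Compute median = 15; label A = above, B = below.
Labels in order: ABBAAABBBBAA  (n_A = 6, n_B = 6)
Step 2: Count runs R = 5.
Step 3: Under H0 (random ordering), E[R] = 2*n_A*n_B/(n_A+n_B) + 1 = 2*6*6/12 + 1 = 7.0000.
        Var[R] = 2*n_A*n_B*(2*n_A*n_B - n_A - n_B) / ((n_A+n_B)^2 * (n_A+n_B-1)) = 4320/1584 = 2.7273.
        SD[R] = 1.6514.
Step 4: Continuity-corrected z = (R + 0.5 - E[R]) / SD[R] = (5 + 0.5 - 7.0000) / 1.6514 = -0.9083.
Step 5: Two-sided p-value via normal approximation = 2*(1 - Phi(|z|)) = 0.363722.
Step 6: alpha = 0.05. fail to reject H0.

R = 5, z = -0.9083, p = 0.363722, fail to reject H0.


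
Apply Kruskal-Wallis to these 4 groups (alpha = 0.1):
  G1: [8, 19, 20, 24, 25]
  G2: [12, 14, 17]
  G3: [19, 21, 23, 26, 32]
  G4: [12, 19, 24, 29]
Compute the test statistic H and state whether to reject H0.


Step 1: Combine all N = 17 observations and assign midranks.
sorted (value, group, rank): (8,G1,1), (12,G2,2.5), (12,G4,2.5), (14,G2,4), (17,G2,5), (19,G1,7), (19,G3,7), (19,G4,7), (20,G1,9), (21,G3,10), (23,G3,11), (24,G1,12.5), (24,G4,12.5), (25,G1,14), (26,G3,15), (29,G4,16), (32,G3,17)
Step 2: Sum ranks within each group.
R_1 = 43.5 (n_1 = 5)
R_2 = 11.5 (n_2 = 3)
R_3 = 60 (n_3 = 5)
R_4 = 38 (n_4 = 4)
Step 3: H = 12/(N(N+1)) * sum(R_i^2/n_i) - 3(N+1)
     = 12/(17*18) * (43.5^2/5 + 11.5^2/3 + 60^2/5 + 38^2/4) - 3*18
     = 0.039216 * 1503.53 - 54
     = 4.962092.
Step 4: Ties present; correction factor C = 1 - 36/(17^3 - 17) = 0.992647. Corrected H = 4.962092 / 0.992647 = 4.998848.
Step 5: Under H0, H ~ chi^2(3); p-value = 0.171882.
Step 6: alpha = 0.1. fail to reject H0.

H = 4.9988, df = 3, p = 0.171882, fail to reject H0.


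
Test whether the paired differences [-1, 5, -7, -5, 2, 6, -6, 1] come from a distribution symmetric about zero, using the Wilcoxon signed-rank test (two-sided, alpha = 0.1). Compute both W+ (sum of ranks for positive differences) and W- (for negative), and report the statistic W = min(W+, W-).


Step 1: Drop any zero differences (none here) and take |d_i|.
|d| = [1, 5, 7, 5, 2, 6, 6, 1]
Step 2: Midrank |d_i| (ties get averaged ranks).
ranks: |1|->1.5, |5|->4.5, |7|->8, |5|->4.5, |2|->3, |6|->6.5, |6|->6.5, |1|->1.5
Step 3: Attach original signs; sum ranks with positive sign and with negative sign.
W+ = 4.5 + 3 + 6.5 + 1.5 = 15.5
W- = 1.5 + 8 + 4.5 + 6.5 = 20.5
(Check: W+ + W- = 36 should equal n(n+1)/2 = 36.)
Step 4: Test statistic W = min(W+, W-) = 15.5.
Step 5: Ties in |d|, so use the tie-corrected normal approximation.
        E[W] = n(n+1)/4 = 8*9/4 = 18.
        Tie groups: |d|=1 (t=2), |d|=5 (t=2), |d|=6 (t=2); sum(t^3 - t) = 18.
        Var[W] = n(n+1)(2n+1)/24 - sum(t^3-t)/48 = 1224/24 - 18/48 = 50.625.
        z = (W - E[W]) / sqrt(Var[W]) = (15.5 - 18) / 7.1151 = -0.3514.
        Two-sided p = 2*Phi(z) = 0.725315.
Step 6: alpha = 0.1. fail to reject H0.

W+ = 15.5, W- = 20.5, W = min = 15.5, p = 0.725315, fail to reject H0.


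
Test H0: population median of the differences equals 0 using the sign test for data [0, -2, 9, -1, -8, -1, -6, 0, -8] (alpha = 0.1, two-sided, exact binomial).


Step 1: Discard zero differences. Original n = 9; n_eff = number of nonzero differences = 7.
Nonzero differences (with sign): -2, +9, -1, -8, -1, -6, -8
Step 2: Count signs: positive = 1, negative = 6.
Step 3: Under H0: P(positive) = 0.5, so the number of positives S ~ Bin(7, 0.5).
Step 4: Two-sided exact p-value = sum of Bin(7,0.5) probabilities at or below the observed probability = 0.125000.
Step 5: alpha = 0.1. fail to reject H0.

n_eff = 7, pos = 1, neg = 6, p = 0.125000, fail to reject H0.


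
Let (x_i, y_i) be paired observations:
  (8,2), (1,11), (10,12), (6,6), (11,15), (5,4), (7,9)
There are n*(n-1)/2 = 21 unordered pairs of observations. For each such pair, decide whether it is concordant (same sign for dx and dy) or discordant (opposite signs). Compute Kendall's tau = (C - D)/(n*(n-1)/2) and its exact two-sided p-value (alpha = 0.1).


Step 1: Enumerate the 21 unordered pairs (i,j) with i<j and classify each by sign(x_j-x_i) * sign(y_j-y_i).
  (1,2):dx=-7,dy=+9->D; (1,3):dx=+2,dy=+10->C; (1,4):dx=-2,dy=+4->D; (1,5):dx=+3,dy=+13->C
  (1,6):dx=-3,dy=+2->D; (1,7):dx=-1,dy=+7->D; (2,3):dx=+9,dy=+1->C; (2,4):dx=+5,dy=-5->D
  (2,5):dx=+10,dy=+4->C; (2,6):dx=+4,dy=-7->D; (2,7):dx=+6,dy=-2->D; (3,4):dx=-4,dy=-6->C
  (3,5):dx=+1,dy=+3->C; (3,6):dx=-5,dy=-8->C; (3,7):dx=-3,dy=-3->C; (4,5):dx=+5,dy=+9->C
  (4,6):dx=-1,dy=-2->C; (4,7):dx=+1,dy=+3->C; (5,6):dx=-6,dy=-11->C; (5,7):dx=-4,dy=-6->C
  (6,7):dx=+2,dy=+5->C
Step 2: C = 14, D = 7, total pairs = 21.
Step 3: tau = (C - D)/(n(n-1)/2) = (14 - 7)/21 = 0.333333.
Step 4: Exact two-sided p-value (enumerate n! = 5040 permutations of y under H0): p = 0.381349.
Step 5: alpha = 0.1. fail to reject H0.

tau_b = 0.3333 (C=14, D=7), p = 0.381349, fail to reject H0.


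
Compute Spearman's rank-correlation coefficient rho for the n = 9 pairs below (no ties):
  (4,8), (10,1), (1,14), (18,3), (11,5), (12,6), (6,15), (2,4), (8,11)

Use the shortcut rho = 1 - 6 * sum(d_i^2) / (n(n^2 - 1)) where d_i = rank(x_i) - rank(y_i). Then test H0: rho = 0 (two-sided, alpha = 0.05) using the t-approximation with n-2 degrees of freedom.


Step 1: Rank x and y separately (midranks; no ties here).
rank(x): 4->3, 10->6, 1->1, 18->9, 11->7, 12->8, 6->4, 2->2, 8->5
rank(y): 8->6, 1->1, 14->8, 3->2, 5->4, 6->5, 15->9, 4->3, 11->7
Step 2: d_i = R_x(i) - R_y(i); compute d_i^2.
  (3-6)^2=9, (6-1)^2=25, (1-8)^2=49, (9-2)^2=49, (7-4)^2=9, (8-5)^2=9, (4-9)^2=25, (2-3)^2=1, (5-7)^2=4
sum(d^2) = 180.
Step 3: rho = 1 - 6*180 / (9*(9^2 - 1)) = 1 - 1080/720 = -0.500000.
Step 4: Under H0, t = rho * sqrt((n-2)/(1-rho^2)) = -1.5275 ~ t(7).
Step 5: Two-sided p-value from the t-distribution with 7 df = 0.170471.
Step 6: alpha = 0.05. fail to reject H0.

rho = -0.5000, p = 0.170471, fail to reject H0 at alpha = 0.05.


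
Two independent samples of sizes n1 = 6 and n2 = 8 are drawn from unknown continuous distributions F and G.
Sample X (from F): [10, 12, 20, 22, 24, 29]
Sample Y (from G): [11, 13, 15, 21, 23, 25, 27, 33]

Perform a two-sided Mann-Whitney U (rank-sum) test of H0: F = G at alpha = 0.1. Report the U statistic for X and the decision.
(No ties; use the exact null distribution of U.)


Step 1: Combine and sort all 14 observations; assign midranks.
sorted (value, group): (10,X), (11,Y), (12,X), (13,Y), (15,Y), (20,X), (21,Y), (22,X), (23,Y), (24,X), (25,Y), (27,Y), (29,X), (33,Y)
ranks: 10->1, 11->2, 12->3, 13->4, 15->5, 20->6, 21->7, 22->8, 23->9, 24->10, 25->11, 27->12, 29->13, 33->14
Step 2: Rank sum for X: R1 = 1 + 3 + 6 + 8 + 10 + 13 = 41.
Step 3: U_X = R1 - n1(n1+1)/2 = 41 - 6*7/2 = 41 - 21 = 20.
       U_Y = n1*n2 - U_X = 48 - 20 = 28.
Step 4: No ties, so the exact null distribution of U (based on enumerating the C(14,6) = 3003 equally likely rank assignments) gives the two-sided p-value.
Step 5: p-value = 0.662005; compare to alpha = 0.1. fail to reject H0.

U_X = 20, p = 0.662005, fail to reject H0 at alpha = 0.1.


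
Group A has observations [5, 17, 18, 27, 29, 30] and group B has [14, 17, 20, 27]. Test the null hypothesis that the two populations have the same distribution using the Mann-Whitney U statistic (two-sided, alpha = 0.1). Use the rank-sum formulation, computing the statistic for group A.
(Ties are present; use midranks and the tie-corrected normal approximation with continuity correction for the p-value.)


Step 1: Combine and sort all 10 observations; assign midranks.
sorted (value, group): (5,X), (14,Y), (17,X), (17,Y), (18,X), (20,Y), (27,X), (27,Y), (29,X), (30,X)
ranks: 5->1, 14->2, 17->3.5, 17->3.5, 18->5, 20->6, 27->7.5, 27->7.5, 29->9, 30->10
Step 2: Rank sum for X: R1 = 1 + 3.5 + 5 + 7.5 + 9 + 10 = 36.
Step 3: U_X = R1 - n1(n1+1)/2 = 36 - 6*7/2 = 36 - 21 = 15.
       U_Y = n1*n2 - U_X = 24 - 15 = 9.
Step 4: Ties are present, so use the tie-corrected normal approximation (with continuity correction) for the p-value.
Step 5: p-value = 0.591778; compare to alpha = 0.1. fail to reject H0.

U_X = 15, p = 0.591778, fail to reject H0 at alpha = 0.1.


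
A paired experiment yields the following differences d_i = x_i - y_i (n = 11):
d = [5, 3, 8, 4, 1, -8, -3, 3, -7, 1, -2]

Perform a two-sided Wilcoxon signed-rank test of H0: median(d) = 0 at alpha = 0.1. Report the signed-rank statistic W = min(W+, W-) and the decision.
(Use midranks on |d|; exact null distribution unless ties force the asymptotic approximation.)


Step 1: Drop any zero differences (none here) and take |d_i|.
|d| = [5, 3, 8, 4, 1, 8, 3, 3, 7, 1, 2]
Step 2: Midrank |d_i| (ties get averaged ranks).
ranks: |5|->8, |3|->5, |8|->10.5, |4|->7, |1|->1.5, |8|->10.5, |3|->5, |3|->5, |7|->9, |1|->1.5, |2|->3
Step 3: Attach original signs; sum ranks with positive sign and with negative sign.
W+ = 8 + 5 + 10.5 + 7 + 1.5 + 5 + 1.5 = 38.5
W- = 10.5 + 5 + 9 + 3 = 27.5
(Check: W+ + W- = 66 should equal n(n+1)/2 = 66.)
Step 4: Test statistic W = min(W+, W-) = 27.5.
Step 5: Ties in |d|, so use the tie-corrected normal approximation.
        E[W] = n(n+1)/4 = 11*12/4 = 33.
        Tie groups: |d|=1 (t=2), |d|=3 (t=3), |d|=8 (t=2); sum(t^3 - t) = 36.
        Var[W] = n(n+1)(2n+1)/24 - sum(t^3-t)/48 = 3036/24 - 36/48 = 125.75.
        z = (W - E[W]) / sqrt(Var[W]) = (27.5 - 33) / 11.2138 = -0.4905.
        Two-sided p = 2*Phi(z) = 0.623804.
Step 6: alpha = 0.1. fail to reject H0.

W+ = 38.5, W- = 27.5, W = min = 27.5, p = 0.623804, fail to reject H0.


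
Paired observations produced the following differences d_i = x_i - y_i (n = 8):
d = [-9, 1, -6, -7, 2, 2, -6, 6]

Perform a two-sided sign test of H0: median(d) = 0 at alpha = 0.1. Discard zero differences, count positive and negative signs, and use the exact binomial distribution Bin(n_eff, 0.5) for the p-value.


Step 1: Discard zero differences. Original n = 8; n_eff = number of nonzero differences = 8.
Nonzero differences (with sign): -9, +1, -6, -7, +2, +2, -6, +6
Step 2: Count signs: positive = 4, negative = 4.
Step 3: Under H0: P(positive) = 0.5, so the number of positives S ~ Bin(8, 0.5).
Step 4: Two-sided exact p-value = sum of Bin(8,0.5) probabilities at or below the observed probability = 1.000000.
Step 5: alpha = 0.1. fail to reject H0.

n_eff = 8, pos = 4, neg = 4, p = 1.000000, fail to reject H0.


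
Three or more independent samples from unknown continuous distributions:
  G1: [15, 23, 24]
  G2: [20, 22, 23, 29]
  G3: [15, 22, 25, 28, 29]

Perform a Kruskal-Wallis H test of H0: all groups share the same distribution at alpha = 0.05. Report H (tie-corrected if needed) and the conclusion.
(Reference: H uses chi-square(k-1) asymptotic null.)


Step 1: Combine all N = 12 observations and assign midranks.
sorted (value, group, rank): (15,G1,1.5), (15,G3,1.5), (20,G2,3), (22,G2,4.5), (22,G3,4.5), (23,G1,6.5), (23,G2,6.5), (24,G1,8), (25,G3,9), (28,G3,10), (29,G2,11.5), (29,G3,11.5)
Step 2: Sum ranks within each group.
R_1 = 16 (n_1 = 3)
R_2 = 25.5 (n_2 = 4)
R_3 = 36.5 (n_3 = 5)
Step 3: H = 12/(N(N+1)) * sum(R_i^2/n_i) - 3(N+1)
     = 12/(12*13) * (16^2/3 + 25.5^2/4 + 36.5^2/5) - 3*13
     = 0.076923 * 514.346 - 39
     = 0.565064.
Step 4: Ties present; correction factor C = 1 - 24/(12^3 - 12) = 0.986014. Corrected H = 0.565064 / 0.986014 = 0.573079.
Step 5: Under H0, H ~ chi^2(2); p-value = 0.750857.
Step 6: alpha = 0.05. fail to reject H0.

H = 0.5731, df = 2, p = 0.750857, fail to reject H0.


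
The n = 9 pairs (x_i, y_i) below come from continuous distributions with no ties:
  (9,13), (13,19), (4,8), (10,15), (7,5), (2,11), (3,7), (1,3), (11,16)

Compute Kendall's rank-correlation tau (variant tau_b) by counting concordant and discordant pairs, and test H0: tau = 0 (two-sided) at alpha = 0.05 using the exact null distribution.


Step 1: Enumerate the 36 unordered pairs (i,j) with i<j and classify each by sign(x_j-x_i) * sign(y_j-y_i).
  (1,2):dx=+4,dy=+6->C; (1,3):dx=-5,dy=-5->C; (1,4):dx=+1,dy=+2->C; (1,5):dx=-2,dy=-8->C
  (1,6):dx=-7,dy=-2->C; (1,7):dx=-6,dy=-6->C; (1,8):dx=-8,dy=-10->C; (1,9):dx=+2,dy=+3->C
  (2,3):dx=-9,dy=-11->C; (2,4):dx=-3,dy=-4->C; (2,5):dx=-6,dy=-14->C; (2,6):dx=-11,dy=-8->C
  (2,7):dx=-10,dy=-12->C; (2,8):dx=-12,dy=-16->C; (2,9):dx=-2,dy=-3->C; (3,4):dx=+6,dy=+7->C
  (3,5):dx=+3,dy=-3->D; (3,6):dx=-2,dy=+3->D; (3,7):dx=-1,dy=-1->C; (3,8):dx=-3,dy=-5->C
  (3,9):dx=+7,dy=+8->C; (4,5):dx=-3,dy=-10->C; (4,6):dx=-8,dy=-4->C; (4,7):dx=-7,dy=-8->C
  (4,8):dx=-9,dy=-12->C; (4,9):dx=+1,dy=+1->C; (5,6):dx=-5,dy=+6->D; (5,7):dx=-4,dy=+2->D
  (5,8):dx=-6,dy=-2->C; (5,9):dx=+4,dy=+11->C; (6,7):dx=+1,dy=-4->D; (6,8):dx=-1,dy=-8->C
  (6,9):dx=+9,dy=+5->C; (7,8):dx=-2,dy=-4->C; (7,9):dx=+8,dy=+9->C; (8,9):dx=+10,dy=+13->C
Step 2: C = 31, D = 5, total pairs = 36.
Step 3: tau = (C - D)/(n(n-1)/2) = (31 - 5)/36 = 0.722222.
Step 4: Exact two-sided p-value (enumerate n! = 362880 permutations of y under H0): p = 0.005886.
Step 5: alpha = 0.05. reject H0.

tau_b = 0.7222 (C=31, D=5), p = 0.005886, reject H0.


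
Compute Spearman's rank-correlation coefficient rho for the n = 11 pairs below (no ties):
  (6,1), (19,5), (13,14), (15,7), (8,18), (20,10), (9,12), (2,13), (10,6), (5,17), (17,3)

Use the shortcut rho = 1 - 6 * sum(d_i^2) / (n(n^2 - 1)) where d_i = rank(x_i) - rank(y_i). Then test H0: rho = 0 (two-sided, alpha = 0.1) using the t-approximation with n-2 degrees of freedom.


Step 1: Rank x and y separately (midranks; no ties here).
rank(x): 6->3, 19->10, 13->7, 15->8, 8->4, 20->11, 9->5, 2->1, 10->6, 5->2, 17->9
rank(y): 1->1, 5->3, 14->9, 7->5, 18->11, 10->6, 12->7, 13->8, 6->4, 17->10, 3->2
Step 2: d_i = R_x(i) - R_y(i); compute d_i^2.
  (3-1)^2=4, (10-3)^2=49, (7-9)^2=4, (8-5)^2=9, (4-11)^2=49, (11-6)^2=25, (5-7)^2=4, (1-8)^2=49, (6-4)^2=4, (2-10)^2=64, (9-2)^2=49
sum(d^2) = 310.
Step 3: rho = 1 - 6*310 / (11*(11^2 - 1)) = 1 - 1860/1320 = -0.409091.
Step 4: Under H0, t = rho * sqrt((n-2)/(1-rho^2)) = -1.3450 ~ t(9).
Step 5: Two-sided p-value from the t-distribution with 9 df = 0.211545.
Step 6: alpha = 0.1. fail to reject H0.

rho = -0.4091, p = 0.211545, fail to reject H0 at alpha = 0.1.


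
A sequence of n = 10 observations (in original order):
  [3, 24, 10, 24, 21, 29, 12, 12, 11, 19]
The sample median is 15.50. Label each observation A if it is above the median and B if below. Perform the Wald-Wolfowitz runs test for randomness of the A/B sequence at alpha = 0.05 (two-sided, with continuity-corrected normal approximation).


Step 1: Compute median = 15.50; label A = above, B = below.
Labels in order: BABAAABBBA  (n_A = 5, n_B = 5)
Step 2: Count runs R = 6.
Step 3: Under H0 (random ordering), E[R] = 2*n_A*n_B/(n_A+n_B) + 1 = 2*5*5/10 + 1 = 6.0000.
        Var[R] = 2*n_A*n_B*(2*n_A*n_B - n_A - n_B) / ((n_A+n_B)^2 * (n_A+n_B-1)) = 2000/900 = 2.2222.
        SD[R] = 1.4907.
Step 4: R = E[R], so z = 0 with no continuity correction.
Step 5: Two-sided p-value via normal approximation = 2*(1 - Phi(|z|)) = 1.000000.
Step 6: alpha = 0.05. fail to reject H0.

R = 6, z = 0.0000, p = 1.000000, fail to reject H0.


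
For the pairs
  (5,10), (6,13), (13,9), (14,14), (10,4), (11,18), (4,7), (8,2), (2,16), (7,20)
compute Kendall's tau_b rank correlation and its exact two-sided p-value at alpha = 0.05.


Step 1: Enumerate the 45 unordered pairs (i,j) with i<j and classify each by sign(x_j-x_i) * sign(y_j-y_i).
  (1,2):dx=+1,dy=+3->C; (1,3):dx=+8,dy=-1->D; (1,4):dx=+9,dy=+4->C; (1,5):dx=+5,dy=-6->D
  (1,6):dx=+6,dy=+8->C; (1,7):dx=-1,dy=-3->C; (1,8):dx=+3,dy=-8->D; (1,9):dx=-3,dy=+6->D
  (1,10):dx=+2,dy=+10->C; (2,3):dx=+7,dy=-4->D; (2,4):dx=+8,dy=+1->C; (2,5):dx=+4,dy=-9->D
  (2,6):dx=+5,dy=+5->C; (2,7):dx=-2,dy=-6->C; (2,8):dx=+2,dy=-11->D; (2,9):dx=-4,dy=+3->D
  (2,10):dx=+1,dy=+7->C; (3,4):dx=+1,dy=+5->C; (3,5):dx=-3,dy=-5->C; (3,6):dx=-2,dy=+9->D
  (3,7):dx=-9,dy=-2->C; (3,8):dx=-5,dy=-7->C; (3,9):dx=-11,dy=+7->D; (3,10):dx=-6,dy=+11->D
  (4,5):dx=-4,dy=-10->C; (4,6):dx=-3,dy=+4->D; (4,7):dx=-10,dy=-7->C; (4,8):dx=-6,dy=-12->C
  (4,9):dx=-12,dy=+2->D; (4,10):dx=-7,dy=+6->D; (5,6):dx=+1,dy=+14->C; (5,7):dx=-6,dy=+3->D
  (5,8):dx=-2,dy=-2->C; (5,9):dx=-8,dy=+12->D; (5,10):dx=-3,dy=+16->D; (6,7):dx=-7,dy=-11->C
  (6,8):dx=-3,dy=-16->C; (6,9):dx=-9,dy=-2->C; (6,10):dx=-4,dy=+2->D; (7,8):dx=+4,dy=-5->D
  (7,9):dx=-2,dy=+9->D; (7,10):dx=+3,dy=+13->C; (8,9):dx=-6,dy=+14->D; (8,10):dx=-1,dy=+18->D
  (9,10):dx=+5,dy=+4->C
Step 2: C = 23, D = 22, total pairs = 45.
Step 3: tau = (C - D)/(n(n-1)/2) = (23 - 22)/45 = 0.022222.
Step 4: Exact two-sided p-value (enumerate n! = 3628800 permutations of y under H0): p = 1.000000.
Step 5: alpha = 0.05. fail to reject H0.

tau_b = 0.0222 (C=23, D=22), p = 1.000000, fail to reject H0.


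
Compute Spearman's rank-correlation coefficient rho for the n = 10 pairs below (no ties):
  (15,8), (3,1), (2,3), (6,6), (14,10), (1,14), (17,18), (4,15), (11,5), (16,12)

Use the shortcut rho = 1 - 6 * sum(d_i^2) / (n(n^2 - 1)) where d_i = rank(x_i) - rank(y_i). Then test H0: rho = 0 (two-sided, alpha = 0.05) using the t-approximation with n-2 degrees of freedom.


Step 1: Rank x and y separately (midranks; no ties here).
rank(x): 15->8, 3->3, 2->2, 6->5, 14->7, 1->1, 17->10, 4->4, 11->6, 16->9
rank(y): 8->5, 1->1, 3->2, 6->4, 10->6, 14->8, 18->10, 15->9, 5->3, 12->7
Step 2: d_i = R_x(i) - R_y(i); compute d_i^2.
  (8-5)^2=9, (3-1)^2=4, (2-2)^2=0, (5-4)^2=1, (7-6)^2=1, (1-8)^2=49, (10-10)^2=0, (4-9)^2=25, (6-3)^2=9, (9-7)^2=4
sum(d^2) = 102.
Step 3: rho = 1 - 6*102 / (10*(10^2 - 1)) = 1 - 612/990 = 0.381818.
Step 4: Under H0, t = rho * sqrt((n-2)/(1-rho^2)) = 1.1685 ~ t(8).
Step 5: Two-sided p-value from the t-distribution with 8 df = 0.276255.
Step 6: alpha = 0.05. fail to reject H0.

rho = 0.3818, p = 0.276255, fail to reject H0 at alpha = 0.05.


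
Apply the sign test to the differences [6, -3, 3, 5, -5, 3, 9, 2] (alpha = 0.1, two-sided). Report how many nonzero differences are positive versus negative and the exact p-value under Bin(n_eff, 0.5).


Step 1: Discard zero differences. Original n = 8; n_eff = number of nonzero differences = 8.
Nonzero differences (with sign): +6, -3, +3, +5, -5, +3, +9, +2
Step 2: Count signs: positive = 6, negative = 2.
Step 3: Under H0: P(positive) = 0.5, so the number of positives S ~ Bin(8, 0.5).
Step 4: Two-sided exact p-value = sum of Bin(8,0.5) probabilities at or below the observed probability = 0.289062.
Step 5: alpha = 0.1. fail to reject H0.

n_eff = 8, pos = 6, neg = 2, p = 0.289062, fail to reject H0.


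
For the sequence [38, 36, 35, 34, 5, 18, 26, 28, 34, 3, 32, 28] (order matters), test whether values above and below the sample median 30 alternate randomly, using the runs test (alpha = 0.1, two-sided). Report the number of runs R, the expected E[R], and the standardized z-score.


Step 1: Compute median = 30; label A = above, B = below.
Labels in order: AAAABBBBABAB  (n_A = 6, n_B = 6)
Step 2: Count runs R = 6.
Step 3: Under H0 (random ordering), E[R] = 2*n_A*n_B/(n_A+n_B) + 1 = 2*6*6/12 + 1 = 7.0000.
        Var[R] = 2*n_A*n_B*(2*n_A*n_B - n_A - n_B) / ((n_A+n_B)^2 * (n_A+n_B-1)) = 4320/1584 = 2.7273.
        SD[R] = 1.6514.
Step 4: Continuity-corrected z = (R + 0.5 - E[R]) / SD[R] = (6 + 0.5 - 7.0000) / 1.6514 = -0.3028.
Step 5: Two-sided p-value via normal approximation = 2*(1 - Phi(|z|)) = 0.762069.
Step 6: alpha = 0.1. fail to reject H0.

R = 6, z = -0.3028, p = 0.762069, fail to reject H0.


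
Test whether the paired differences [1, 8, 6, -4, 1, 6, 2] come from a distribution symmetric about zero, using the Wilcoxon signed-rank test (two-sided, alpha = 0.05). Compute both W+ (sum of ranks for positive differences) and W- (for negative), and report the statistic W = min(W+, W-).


Step 1: Drop any zero differences (none here) and take |d_i|.
|d| = [1, 8, 6, 4, 1, 6, 2]
Step 2: Midrank |d_i| (ties get averaged ranks).
ranks: |1|->1.5, |8|->7, |6|->5.5, |4|->4, |1|->1.5, |6|->5.5, |2|->3
Step 3: Attach original signs; sum ranks with positive sign and with negative sign.
W+ = 1.5 + 7 + 5.5 + 1.5 + 5.5 + 3 = 24
W- = 4 = 4
(Check: W+ + W- = 28 should equal n(n+1)/2 = 28.)
Step 4: Test statistic W = min(W+, W-) = 4.
Step 5: Ties in |d|, so use the tie-corrected normal approximation.
        E[W] = n(n+1)/4 = 7*8/4 = 14.
        Tie groups: |d|=1 (t=2), |d|=6 (t=2); sum(t^3 - t) = 12.
        Var[W] = n(n+1)(2n+1)/24 - sum(t^3-t)/48 = 840/24 - 12/48 = 34.75.
        z = (W - E[W]) / sqrt(Var[W]) = (4 - 14) / 5.8949 = -1.6964.
        Two-sided p = 2*Phi(z) = 0.089814.
Step 6: alpha = 0.05. fail to reject H0.

W+ = 24, W- = 4, W = min = 4, p = 0.089814, fail to reject H0.


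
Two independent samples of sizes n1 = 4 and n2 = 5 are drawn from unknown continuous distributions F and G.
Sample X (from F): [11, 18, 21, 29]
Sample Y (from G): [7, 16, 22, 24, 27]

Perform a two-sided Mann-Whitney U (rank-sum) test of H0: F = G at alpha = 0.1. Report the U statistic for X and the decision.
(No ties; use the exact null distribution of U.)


Step 1: Combine and sort all 9 observations; assign midranks.
sorted (value, group): (7,Y), (11,X), (16,Y), (18,X), (21,X), (22,Y), (24,Y), (27,Y), (29,X)
ranks: 7->1, 11->2, 16->3, 18->4, 21->5, 22->6, 24->7, 27->8, 29->9
Step 2: Rank sum for X: R1 = 2 + 4 + 5 + 9 = 20.
Step 3: U_X = R1 - n1(n1+1)/2 = 20 - 4*5/2 = 20 - 10 = 10.
       U_Y = n1*n2 - U_X = 20 - 10 = 10.
Step 4: No ties, so the exact null distribution of U (based on enumerating the C(9,4) = 126 equally likely rank assignments) gives the two-sided p-value.
Step 5: p-value = 1.000000; compare to alpha = 0.1. fail to reject H0.

U_X = 10, p = 1.000000, fail to reject H0 at alpha = 0.1.


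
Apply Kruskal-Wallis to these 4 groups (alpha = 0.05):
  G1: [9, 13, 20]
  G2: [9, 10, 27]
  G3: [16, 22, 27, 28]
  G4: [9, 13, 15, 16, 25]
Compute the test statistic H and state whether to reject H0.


Step 1: Combine all N = 15 observations and assign midranks.
sorted (value, group, rank): (9,G1,2), (9,G2,2), (9,G4,2), (10,G2,4), (13,G1,5.5), (13,G4,5.5), (15,G4,7), (16,G3,8.5), (16,G4,8.5), (20,G1,10), (22,G3,11), (25,G4,12), (27,G2,13.5), (27,G3,13.5), (28,G3,15)
Step 2: Sum ranks within each group.
R_1 = 17.5 (n_1 = 3)
R_2 = 19.5 (n_2 = 3)
R_3 = 48 (n_3 = 4)
R_4 = 35 (n_4 = 5)
Step 3: H = 12/(N(N+1)) * sum(R_i^2/n_i) - 3(N+1)
     = 12/(15*16) * (17.5^2/3 + 19.5^2/3 + 48^2/4 + 35^2/5) - 3*16
     = 0.050000 * 1049.83 - 48
     = 4.491667.
Step 4: Ties present; correction factor C = 1 - 42/(15^3 - 15) = 0.987500. Corrected H = 4.491667 / 0.987500 = 4.548523.
Step 5: Under H0, H ~ chi^2(3); p-value = 0.208003.
Step 6: alpha = 0.05. fail to reject H0.

H = 4.5485, df = 3, p = 0.208003, fail to reject H0.


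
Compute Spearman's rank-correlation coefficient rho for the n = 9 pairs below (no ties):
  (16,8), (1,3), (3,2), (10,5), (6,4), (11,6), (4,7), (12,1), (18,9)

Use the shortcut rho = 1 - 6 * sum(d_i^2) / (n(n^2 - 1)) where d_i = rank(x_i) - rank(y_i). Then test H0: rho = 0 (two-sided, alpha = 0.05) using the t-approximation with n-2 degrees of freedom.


Step 1: Rank x and y separately (midranks; no ties here).
rank(x): 16->8, 1->1, 3->2, 10->5, 6->4, 11->6, 4->3, 12->7, 18->9
rank(y): 8->8, 3->3, 2->2, 5->5, 4->4, 6->6, 7->7, 1->1, 9->9
Step 2: d_i = R_x(i) - R_y(i); compute d_i^2.
  (8-8)^2=0, (1-3)^2=4, (2-2)^2=0, (5-5)^2=0, (4-4)^2=0, (6-6)^2=0, (3-7)^2=16, (7-1)^2=36, (9-9)^2=0
sum(d^2) = 56.
Step 3: rho = 1 - 6*56 / (9*(9^2 - 1)) = 1 - 336/720 = 0.533333.
Step 4: Under H0, t = rho * sqrt((n-2)/(1-rho^2)) = 1.6681 ~ t(7).
Step 5: Two-sided p-value from the t-distribution with 7 df = 0.139227.
Step 6: alpha = 0.05. fail to reject H0.

rho = 0.5333, p = 0.139227, fail to reject H0 at alpha = 0.05.


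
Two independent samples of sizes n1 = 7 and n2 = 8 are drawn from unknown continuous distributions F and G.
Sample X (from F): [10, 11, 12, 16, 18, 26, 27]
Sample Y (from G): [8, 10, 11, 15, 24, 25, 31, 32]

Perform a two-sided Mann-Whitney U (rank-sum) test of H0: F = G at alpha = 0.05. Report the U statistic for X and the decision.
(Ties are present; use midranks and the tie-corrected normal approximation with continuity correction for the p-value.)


Step 1: Combine and sort all 15 observations; assign midranks.
sorted (value, group): (8,Y), (10,X), (10,Y), (11,X), (11,Y), (12,X), (15,Y), (16,X), (18,X), (24,Y), (25,Y), (26,X), (27,X), (31,Y), (32,Y)
ranks: 8->1, 10->2.5, 10->2.5, 11->4.5, 11->4.5, 12->6, 15->7, 16->8, 18->9, 24->10, 25->11, 26->12, 27->13, 31->14, 32->15
Step 2: Rank sum for X: R1 = 2.5 + 4.5 + 6 + 8 + 9 + 12 + 13 = 55.
Step 3: U_X = R1 - n1(n1+1)/2 = 55 - 7*8/2 = 55 - 28 = 27.
       U_Y = n1*n2 - U_X = 56 - 27 = 29.
Step 4: Ties are present, so use the tie-corrected normal approximation (with continuity correction) for the p-value.
Step 5: p-value = 0.953775; compare to alpha = 0.05. fail to reject H0.

U_X = 27, p = 0.953775, fail to reject H0 at alpha = 0.05.


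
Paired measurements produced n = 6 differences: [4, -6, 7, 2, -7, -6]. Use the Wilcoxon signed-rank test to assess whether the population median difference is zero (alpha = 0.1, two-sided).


Step 1: Drop any zero differences (none here) and take |d_i|.
|d| = [4, 6, 7, 2, 7, 6]
Step 2: Midrank |d_i| (ties get averaged ranks).
ranks: |4|->2, |6|->3.5, |7|->5.5, |2|->1, |7|->5.5, |6|->3.5
Step 3: Attach original signs; sum ranks with positive sign and with negative sign.
W+ = 2 + 5.5 + 1 = 8.5
W- = 3.5 + 5.5 + 3.5 = 12.5
(Check: W+ + W- = 21 should equal n(n+1)/2 = 21.)
Step 4: Test statistic W = min(W+, W-) = 8.5.
Step 5: Ties in |d|, so use the tie-corrected normal approximation.
        E[W] = n(n+1)/4 = 6*7/4 = 10.5.
        Tie groups: |d|=6 (t=2), |d|=7 (t=2); sum(t^3 - t) = 12.
        Var[W] = n(n+1)(2n+1)/24 - sum(t^3-t)/48 = 546/24 - 12/48 = 22.5.
        z = (W - E[W]) / sqrt(Var[W]) = (8.5 - 10.5) / 4.7434 = -0.4216.
        Two-sided p = 2*Phi(z) = 0.673290.
Step 6: alpha = 0.1. fail to reject H0.

W+ = 8.5, W- = 12.5, W = min = 8.5, p = 0.673290, fail to reject H0.


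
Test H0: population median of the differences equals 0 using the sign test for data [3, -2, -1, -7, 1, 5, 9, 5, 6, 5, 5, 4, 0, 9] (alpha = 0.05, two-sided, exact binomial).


Step 1: Discard zero differences. Original n = 14; n_eff = number of nonzero differences = 13.
Nonzero differences (with sign): +3, -2, -1, -7, +1, +5, +9, +5, +6, +5, +5, +4, +9
Step 2: Count signs: positive = 10, negative = 3.
Step 3: Under H0: P(positive) = 0.5, so the number of positives S ~ Bin(13, 0.5).
Step 4: Two-sided exact p-value = sum of Bin(13,0.5) probabilities at or below the observed probability = 0.092285.
Step 5: alpha = 0.05. fail to reject H0.

n_eff = 13, pos = 10, neg = 3, p = 0.092285, fail to reject H0.


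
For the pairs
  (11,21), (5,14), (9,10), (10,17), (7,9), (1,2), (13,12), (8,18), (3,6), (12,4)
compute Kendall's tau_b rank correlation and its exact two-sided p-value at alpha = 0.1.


Step 1: Enumerate the 45 unordered pairs (i,j) with i<j and classify each by sign(x_j-x_i) * sign(y_j-y_i).
  (1,2):dx=-6,dy=-7->C; (1,3):dx=-2,dy=-11->C; (1,4):dx=-1,dy=-4->C; (1,5):dx=-4,dy=-12->C
  (1,6):dx=-10,dy=-19->C; (1,7):dx=+2,dy=-9->D; (1,8):dx=-3,dy=-3->C; (1,9):dx=-8,dy=-15->C
  (1,10):dx=+1,dy=-17->D; (2,3):dx=+4,dy=-4->D; (2,4):dx=+5,dy=+3->C; (2,5):dx=+2,dy=-5->D
  (2,6):dx=-4,dy=-12->C; (2,7):dx=+8,dy=-2->D; (2,8):dx=+3,dy=+4->C; (2,9):dx=-2,dy=-8->C
  (2,10):dx=+7,dy=-10->D; (3,4):dx=+1,dy=+7->C; (3,5):dx=-2,dy=-1->C; (3,6):dx=-8,dy=-8->C
  (3,7):dx=+4,dy=+2->C; (3,8):dx=-1,dy=+8->D; (3,9):dx=-6,dy=-4->C; (3,10):dx=+3,dy=-6->D
  (4,5):dx=-3,dy=-8->C; (4,6):dx=-9,dy=-15->C; (4,7):dx=+3,dy=-5->D; (4,8):dx=-2,dy=+1->D
  (4,9):dx=-7,dy=-11->C; (4,10):dx=+2,dy=-13->D; (5,6):dx=-6,dy=-7->C; (5,7):dx=+6,dy=+3->C
  (5,8):dx=+1,dy=+9->C; (5,9):dx=-4,dy=-3->C; (5,10):dx=+5,dy=-5->D; (6,7):dx=+12,dy=+10->C
  (6,8):dx=+7,dy=+16->C; (6,9):dx=+2,dy=+4->C; (6,10):dx=+11,dy=+2->C; (7,8):dx=-5,dy=+6->D
  (7,9):dx=-10,dy=-6->C; (7,10):dx=-1,dy=-8->C; (8,9):dx=-5,dy=-12->C; (8,10):dx=+4,dy=-14->D
  (9,10):dx=+9,dy=-2->D
Step 2: C = 30, D = 15, total pairs = 45.
Step 3: tau = (C - D)/(n(n-1)/2) = (30 - 15)/45 = 0.333333.
Step 4: Exact two-sided p-value (enumerate n! = 3628800 permutations of y under H0): p = 0.216373.
Step 5: alpha = 0.1. fail to reject H0.

tau_b = 0.3333 (C=30, D=15), p = 0.216373, fail to reject H0.


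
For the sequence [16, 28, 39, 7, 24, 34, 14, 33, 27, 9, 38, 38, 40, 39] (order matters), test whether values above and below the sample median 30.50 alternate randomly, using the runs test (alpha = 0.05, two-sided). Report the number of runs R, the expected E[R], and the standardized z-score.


Step 1: Compute median = 30.50; label A = above, B = below.
Labels in order: BBABBABABBAAAA  (n_A = 7, n_B = 7)
Step 2: Count runs R = 8.
Step 3: Under H0 (random ordering), E[R] = 2*n_A*n_B/(n_A+n_B) + 1 = 2*7*7/14 + 1 = 8.0000.
        Var[R] = 2*n_A*n_B*(2*n_A*n_B - n_A - n_B) / ((n_A+n_B)^2 * (n_A+n_B-1)) = 8232/2548 = 3.2308.
        SD[R] = 1.7974.
Step 4: R = E[R], so z = 0 with no continuity correction.
Step 5: Two-sided p-value via normal approximation = 2*(1 - Phi(|z|)) = 1.000000.
Step 6: alpha = 0.05. fail to reject H0.

R = 8, z = 0.0000, p = 1.000000, fail to reject H0.


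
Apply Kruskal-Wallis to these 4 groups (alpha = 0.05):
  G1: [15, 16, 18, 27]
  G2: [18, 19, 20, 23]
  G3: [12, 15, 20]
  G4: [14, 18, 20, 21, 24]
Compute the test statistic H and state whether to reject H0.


Step 1: Combine all N = 16 observations and assign midranks.
sorted (value, group, rank): (12,G3,1), (14,G4,2), (15,G1,3.5), (15,G3,3.5), (16,G1,5), (18,G1,7), (18,G2,7), (18,G4,7), (19,G2,9), (20,G2,11), (20,G3,11), (20,G4,11), (21,G4,13), (23,G2,14), (24,G4,15), (27,G1,16)
Step 2: Sum ranks within each group.
R_1 = 31.5 (n_1 = 4)
R_2 = 41 (n_2 = 4)
R_3 = 15.5 (n_3 = 3)
R_4 = 48 (n_4 = 5)
Step 3: H = 12/(N(N+1)) * sum(R_i^2/n_i) - 3(N+1)
     = 12/(16*17) * (31.5^2/4 + 41^2/4 + 15.5^2/3 + 48^2/5) - 3*17
     = 0.044118 * 1209.2 - 51
     = 2.346875.
Step 4: Ties present; correction factor C = 1 - 54/(16^3 - 16) = 0.986765. Corrected H = 2.346875 / 0.986765 = 2.378353.
Step 5: Under H0, H ~ chi^2(3); p-value = 0.497677.
Step 6: alpha = 0.05. fail to reject H0.

H = 2.3784, df = 3, p = 0.497677, fail to reject H0.


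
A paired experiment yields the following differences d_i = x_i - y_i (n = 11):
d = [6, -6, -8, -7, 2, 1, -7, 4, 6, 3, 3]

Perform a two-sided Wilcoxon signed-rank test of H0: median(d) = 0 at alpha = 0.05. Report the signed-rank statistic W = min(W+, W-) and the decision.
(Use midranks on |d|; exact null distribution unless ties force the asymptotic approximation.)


Step 1: Drop any zero differences (none here) and take |d_i|.
|d| = [6, 6, 8, 7, 2, 1, 7, 4, 6, 3, 3]
Step 2: Midrank |d_i| (ties get averaged ranks).
ranks: |6|->7, |6|->7, |8|->11, |7|->9.5, |2|->2, |1|->1, |7|->9.5, |4|->5, |6|->7, |3|->3.5, |3|->3.5
Step 3: Attach original signs; sum ranks with positive sign and with negative sign.
W+ = 7 + 2 + 1 + 5 + 7 + 3.5 + 3.5 = 29
W- = 7 + 11 + 9.5 + 9.5 = 37
(Check: W+ + W- = 66 should equal n(n+1)/2 = 66.)
Step 4: Test statistic W = min(W+, W-) = 29.
Step 5: Ties in |d|, so use the tie-corrected normal approximation.
        E[W] = n(n+1)/4 = 11*12/4 = 33.
        Tie groups: |d|=3 (t=2), |d|=6 (t=3), |d|=7 (t=2); sum(t^3 - t) = 36.
        Var[W] = n(n+1)(2n+1)/24 - sum(t^3-t)/48 = 3036/24 - 36/48 = 125.75.
        z = (W - E[W]) / sqrt(Var[W]) = (29 - 33) / 11.2138 = -0.3567.
        Two-sided p = 2*Phi(z) = 0.721315.
Step 6: alpha = 0.05. fail to reject H0.

W+ = 29, W- = 37, W = min = 29, p = 0.721315, fail to reject H0.


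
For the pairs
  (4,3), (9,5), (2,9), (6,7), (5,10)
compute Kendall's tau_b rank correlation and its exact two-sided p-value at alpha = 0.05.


Step 1: Enumerate the 10 unordered pairs (i,j) with i<j and classify each by sign(x_j-x_i) * sign(y_j-y_i).
  (1,2):dx=+5,dy=+2->C; (1,3):dx=-2,dy=+6->D; (1,4):dx=+2,dy=+4->C; (1,5):dx=+1,dy=+7->C
  (2,3):dx=-7,dy=+4->D; (2,4):dx=-3,dy=+2->D; (2,5):dx=-4,dy=+5->D; (3,4):dx=+4,dy=-2->D
  (3,5):dx=+3,dy=+1->C; (4,5):dx=-1,dy=+3->D
Step 2: C = 4, D = 6, total pairs = 10.
Step 3: tau = (C - D)/(n(n-1)/2) = (4 - 6)/10 = -0.200000.
Step 4: Exact two-sided p-value (enumerate n! = 120 permutations of y under H0): p = 0.816667.
Step 5: alpha = 0.05. fail to reject H0.

tau_b = -0.2000 (C=4, D=6), p = 0.816667, fail to reject H0.


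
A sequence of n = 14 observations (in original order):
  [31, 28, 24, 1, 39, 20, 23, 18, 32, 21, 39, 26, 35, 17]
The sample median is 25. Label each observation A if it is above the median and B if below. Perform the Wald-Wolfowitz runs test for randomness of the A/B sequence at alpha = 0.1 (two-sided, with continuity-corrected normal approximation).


Step 1: Compute median = 25; label A = above, B = below.
Labels in order: AABBABBBABAAAB  (n_A = 7, n_B = 7)
Step 2: Count runs R = 8.
Step 3: Under H0 (random ordering), E[R] = 2*n_A*n_B/(n_A+n_B) + 1 = 2*7*7/14 + 1 = 8.0000.
        Var[R] = 2*n_A*n_B*(2*n_A*n_B - n_A - n_B) / ((n_A+n_B)^2 * (n_A+n_B-1)) = 8232/2548 = 3.2308.
        SD[R] = 1.7974.
Step 4: R = E[R], so z = 0 with no continuity correction.
Step 5: Two-sided p-value via normal approximation = 2*(1 - Phi(|z|)) = 1.000000.
Step 6: alpha = 0.1. fail to reject H0.

R = 8, z = 0.0000, p = 1.000000, fail to reject H0.


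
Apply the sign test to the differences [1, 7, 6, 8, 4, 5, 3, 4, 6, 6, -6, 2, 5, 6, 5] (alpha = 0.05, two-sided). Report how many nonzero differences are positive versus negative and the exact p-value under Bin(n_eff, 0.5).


Step 1: Discard zero differences. Original n = 15; n_eff = number of nonzero differences = 15.
Nonzero differences (with sign): +1, +7, +6, +8, +4, +5, +3, +4, +6, +6, -6, +2, +5, +6, +5
Step 2: Count signs: positive = 14, negative = 1.
Step 3: Under H0: P(positive) = 0.5, so the number of positives S ~ Bin(15, 0.5).
Step 4: Two-sided exact p-value = sum of Bin(15,0.5) probabilities at or below the observed probability = 0.000977.
Step 5: alpha = 0.05. reject H0.

n_eff = 15, pos = 14, neg = 1, p = 0.000977, reject H0.


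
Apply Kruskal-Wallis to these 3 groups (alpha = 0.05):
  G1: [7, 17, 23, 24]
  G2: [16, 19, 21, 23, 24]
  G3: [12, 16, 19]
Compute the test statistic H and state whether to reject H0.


Step 1: Combine all N = 12 observations and assign midranks.
sorted (value, group, rank): (7,G1,1), (12,G3,2), (16,G2,3.5), (16,G3,3.5), (17,G1,5), (19,G2,6.5), (19,G3,6.5), (21,G2,8), (23,G1,9.5), (23,G2,9.5), (24,G1,11.5), (24,G2,11.5)
Step 2: Sum ranks within each group.
R_1 = 27 (n_1 = 4)
R_2 = 39 (n_2 = 5)
R_3 = 12 (n_3 = 3)
Step 3: H = 12/(N(N+1)) * sum(R_i^2/n_i) - 3(N+1)
     = 12/(12*13) * (27^2/4 + 39^2/5 + 12^2/3) - 3*13
     = 0.076923 * 534.45 - 39
     = 2.111538.
Step 4: Ties present; correction factor C = 1 - 24/(12^3 - 12) = 0.986014. Corrected H = 2.111538 / 0.986014 = 2.141489.
Step 5: Under H0, H ~ chi^2(2); p-value = 0.342753.
Step 6: alpha = 0.05. fail to reject H0.

H = 2.1415, df = 2, p = 0.342753, fail to reject H0.


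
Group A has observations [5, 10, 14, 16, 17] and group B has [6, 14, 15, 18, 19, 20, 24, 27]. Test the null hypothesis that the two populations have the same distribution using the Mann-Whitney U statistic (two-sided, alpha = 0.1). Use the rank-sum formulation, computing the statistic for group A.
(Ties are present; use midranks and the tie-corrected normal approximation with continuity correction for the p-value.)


Step 1: Combine and sort all 13 observations; assign midranks.
sorted (value, group): (5,X), (6,Y), (10,X), (14,X), (14,Y), (15,Y), (16,X), (17,X), (18,Y), (19,Y), (20,Y), (24,Y), (27,Y)
ranks: 5->1, 6->2, 10->3, 14->4.5, 14->4.5, 15->6, 16->7, 17->8, 18->9, 19->10, 20->11, 24->12, 27->13
Step 2: Rank sum for X: R1 = 1 + 3 + 4.5 + 7 + 8 = 23.5.
Step 3: U_X = R1 - n1(n1+1)/2 = 23.5 - 5*6/2 = 23.5 - 15 = 8.5.
       U_Y = n1*n2 - U_X = 40 - 8.5 = 31.5.
Step 4: Ties are present, so use the tie-corrected normal approximation (with continuity correction) for the p-value.
Step 5: p-value = 0.106864; compare to alpha = 0.1. fail to reject H0.

U_X = 8.5, p = 0.106864, fail to reject H0 at alpha = 0.1.


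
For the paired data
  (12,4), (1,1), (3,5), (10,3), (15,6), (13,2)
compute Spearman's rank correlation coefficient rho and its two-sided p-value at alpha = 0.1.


Step 1: Rank x and y separately (midranks; no ties here).
rank(x): 12->4, 1->1, 3->2, 10->3, 15->6, 13->5
rank(y): 4->4, 1->1, 5->5, 3->3, 6->6, 2->2
Step 2: d_i = R_x(i) - R_y(i); compute d_i^2.
  (4-4)^2=0, (1-1)^2=0, (2-5)^2=9, (3-3)^2=0, (6-6)^2=0, (5-2)^2=9
sum(d^2) = 18.
Step 3: rho = 1 - 6*18 / (6*(6^2 - 1)) = 1 - 108/210 = 0.485714.
Step 4: Under H0, t = rho * sqrt((n-2)/(1-rho^2)) = 1.1113 ~ t(4).
Step 5: Two-sided p-value from the t-distribution with 4 df = 0.328723.
Step 6: alpha = 0.1. fail to reject H0.

rho = 0.4857, p = 0.328723, fail to reject H0 at alpha = 0.1.


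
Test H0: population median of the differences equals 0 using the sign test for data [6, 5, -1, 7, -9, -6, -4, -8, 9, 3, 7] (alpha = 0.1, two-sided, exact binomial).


Step 1: Discard zero differences. Original n = 11; n_eff = number of nonzero differences = 11.
Nonzero differences (with sign): +6, +5, -1, +7, -9, -6, -4, -8, +9, +3, +7
Step 2: Count signs: positive = 6, negative = 5.
Step 3: Under H0: P(positive) = 0.5, so the number of positives S ~ Bin(11, 0.5).
Step 4: Two-sided exact p-value = sum of Bin(11,0.5) probabilities at or below the observed probability = 1.000000.
Step 5: alpha = 0.1. fail to reject H0.

n_eff = 11, pos = 6, neg = 5, p = 1.000000, fail to reject H0.
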